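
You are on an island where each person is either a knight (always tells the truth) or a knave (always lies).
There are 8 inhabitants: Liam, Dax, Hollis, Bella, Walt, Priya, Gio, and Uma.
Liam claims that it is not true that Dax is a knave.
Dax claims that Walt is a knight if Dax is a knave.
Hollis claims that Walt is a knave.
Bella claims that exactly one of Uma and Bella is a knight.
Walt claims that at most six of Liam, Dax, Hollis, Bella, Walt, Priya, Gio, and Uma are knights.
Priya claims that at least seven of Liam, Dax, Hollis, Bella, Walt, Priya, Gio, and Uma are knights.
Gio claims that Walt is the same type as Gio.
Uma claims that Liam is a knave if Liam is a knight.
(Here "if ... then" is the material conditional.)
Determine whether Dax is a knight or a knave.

Dax is a knight.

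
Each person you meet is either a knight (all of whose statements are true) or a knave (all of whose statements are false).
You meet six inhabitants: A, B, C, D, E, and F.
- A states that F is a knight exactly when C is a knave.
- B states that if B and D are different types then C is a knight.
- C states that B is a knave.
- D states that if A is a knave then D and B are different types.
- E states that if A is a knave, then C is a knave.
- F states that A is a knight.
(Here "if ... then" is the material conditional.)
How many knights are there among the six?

5

The unique consistent assignment is A=knight, B=knight, C=knave, D=knight, E=knight, F=knight.
That has 5 knights.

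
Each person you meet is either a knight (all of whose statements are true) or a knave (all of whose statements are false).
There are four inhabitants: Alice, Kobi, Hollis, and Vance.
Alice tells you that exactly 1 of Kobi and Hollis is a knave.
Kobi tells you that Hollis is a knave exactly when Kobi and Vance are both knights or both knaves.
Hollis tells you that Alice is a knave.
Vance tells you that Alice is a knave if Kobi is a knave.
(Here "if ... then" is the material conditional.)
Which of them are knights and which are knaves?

Alice is a knight, Kobi is a knight, Hollis is a knave, and Vance is a knight.

Alice is a knight, so "exactly 1 of Kobi and Hollis is a knave" must be true — and it is.
Kobi is a knight, so "Hollis is a knave exactly when Kobi and Vance are both knights or both knaves" must be true — and it is.
Hollis is a knave, so "Alice is a knave" must be False — and it is.
Vance is a knight, and the claim "Alice is a knave if Kobi is a knave" is indeed true.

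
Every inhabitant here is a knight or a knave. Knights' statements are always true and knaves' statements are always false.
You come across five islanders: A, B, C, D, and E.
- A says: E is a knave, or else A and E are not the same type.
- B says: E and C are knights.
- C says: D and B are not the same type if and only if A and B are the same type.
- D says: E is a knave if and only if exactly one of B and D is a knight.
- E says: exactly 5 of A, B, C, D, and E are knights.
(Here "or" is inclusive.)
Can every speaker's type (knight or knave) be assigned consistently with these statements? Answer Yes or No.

One consistent assignment: A=knight, B=knave, C=knight, D=knave, E=knave.

Yes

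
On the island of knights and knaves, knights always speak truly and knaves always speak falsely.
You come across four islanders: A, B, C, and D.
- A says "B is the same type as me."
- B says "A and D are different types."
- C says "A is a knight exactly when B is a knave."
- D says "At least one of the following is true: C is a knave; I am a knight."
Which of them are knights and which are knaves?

Knights: B, C, and D. Knaves: A.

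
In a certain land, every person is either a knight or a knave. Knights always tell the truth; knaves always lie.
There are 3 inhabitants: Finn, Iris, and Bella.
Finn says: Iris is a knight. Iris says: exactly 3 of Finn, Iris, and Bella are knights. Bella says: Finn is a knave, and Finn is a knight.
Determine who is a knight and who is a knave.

Finn is a knave, Iris is a knave, and Bella is a knave.

Finn is a knave, so "Iris is a knight" must be false — and it is.
Iris is a knave, so "exactly 3 of Finn, Iris, and Bella are knights" must be false — and it is.
Since Bella is a knave, "Finn is a knave, and Finn is a knight" needs to be false, which holds.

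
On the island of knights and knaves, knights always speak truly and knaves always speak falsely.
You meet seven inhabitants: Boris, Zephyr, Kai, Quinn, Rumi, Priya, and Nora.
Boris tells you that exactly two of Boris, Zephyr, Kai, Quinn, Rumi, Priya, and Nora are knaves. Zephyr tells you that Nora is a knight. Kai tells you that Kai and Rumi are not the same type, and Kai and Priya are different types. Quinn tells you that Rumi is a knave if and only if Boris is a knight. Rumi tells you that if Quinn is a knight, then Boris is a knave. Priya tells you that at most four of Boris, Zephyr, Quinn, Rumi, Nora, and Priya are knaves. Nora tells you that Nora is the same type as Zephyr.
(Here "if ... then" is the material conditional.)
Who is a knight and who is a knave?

Boris is a knight, Zephyr is a knight, Kai is a knave, Quinn is a knight, Rumi is a knave, Priya is a knight, and Nora is a knight.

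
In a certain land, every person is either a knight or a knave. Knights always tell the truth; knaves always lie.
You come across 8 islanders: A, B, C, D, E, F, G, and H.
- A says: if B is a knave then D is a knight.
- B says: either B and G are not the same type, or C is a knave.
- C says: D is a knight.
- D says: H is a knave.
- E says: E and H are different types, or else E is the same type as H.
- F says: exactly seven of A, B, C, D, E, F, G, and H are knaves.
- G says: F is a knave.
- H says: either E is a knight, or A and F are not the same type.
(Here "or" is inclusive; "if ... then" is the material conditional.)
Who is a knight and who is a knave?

A is a knight; "if B is a knave then D is a knight" is true, as required.
B is a knight, so "either B and G are not the same type, or C is a knave" must be true — and it is.
C is a knave, and the claim "D is a knight" is indeed false.
D is a knave, and the claim "H is a knave" is indeed false.
E (knight): "E and H are different types, or else E is the same type as H" — true. ✓
F is a knave, so "exactly seven of A, B, C, D, E, F, G, and H are knaves" must be false — and it is.
G (knight): "F is a knave" — true. ✓
H (knight): "either E is a knight, or A and F are not the same type" — true. ✓

A is a knight, B is a knight, C is a knave, D is a knave, E is a knight, F is a knave, G is a knight, and H is a knight.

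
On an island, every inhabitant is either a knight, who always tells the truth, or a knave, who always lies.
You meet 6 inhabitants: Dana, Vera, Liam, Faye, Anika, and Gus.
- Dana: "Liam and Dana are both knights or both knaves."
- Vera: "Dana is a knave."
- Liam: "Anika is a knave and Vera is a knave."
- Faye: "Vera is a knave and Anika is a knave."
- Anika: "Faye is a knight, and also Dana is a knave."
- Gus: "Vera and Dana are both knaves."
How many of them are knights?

The unique consistent assignment is Dana=knight, Vera=knave, Liam=knight, Faye=knight, Anika=knave, Gus=knave.
That has 3 knights.

3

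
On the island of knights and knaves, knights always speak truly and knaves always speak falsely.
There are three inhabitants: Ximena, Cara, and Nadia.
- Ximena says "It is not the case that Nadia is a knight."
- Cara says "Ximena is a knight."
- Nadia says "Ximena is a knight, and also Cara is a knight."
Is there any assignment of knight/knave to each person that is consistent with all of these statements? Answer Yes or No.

No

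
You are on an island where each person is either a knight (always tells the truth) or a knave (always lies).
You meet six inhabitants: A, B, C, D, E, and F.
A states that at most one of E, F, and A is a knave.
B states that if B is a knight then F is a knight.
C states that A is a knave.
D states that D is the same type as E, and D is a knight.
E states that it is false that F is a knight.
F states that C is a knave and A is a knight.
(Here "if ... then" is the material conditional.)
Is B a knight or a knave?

B is a knight.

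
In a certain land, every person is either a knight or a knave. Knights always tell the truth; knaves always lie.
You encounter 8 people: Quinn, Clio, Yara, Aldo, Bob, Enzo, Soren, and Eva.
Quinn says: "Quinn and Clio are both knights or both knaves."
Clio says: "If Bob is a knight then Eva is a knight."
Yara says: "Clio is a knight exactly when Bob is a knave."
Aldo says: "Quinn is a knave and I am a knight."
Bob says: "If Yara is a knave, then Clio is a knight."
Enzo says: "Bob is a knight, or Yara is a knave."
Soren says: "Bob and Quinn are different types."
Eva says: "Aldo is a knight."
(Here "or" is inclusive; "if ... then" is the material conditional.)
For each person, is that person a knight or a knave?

Since Quinn is a knave, "Quinn and Clio are both knights or both knaves" needs to be false, which holds.
Clio is a knight, and the claim "if Bob is a knight then Eva is a knight" is indeed true.
Yara is a knave, so "Clio is a knight exactly when Bob is a knave" must be false — and it is.
Since Aldo is a knight, "Quinn is a knave and I am a knight" needs to be true, which holds.
Bob (knight): "if Yara is a knave, then Clio is a knight" — true. ✓
Enzo (knight): "Bob is a knight, or Yara is a knave" — true. ✓
Soren is a knight, and the claim "Bob and Quinn are different types" is indeed true.
As a knight, Eva's statement "Aldo is a knight" should be true; it is.

Quinn is a knave, Clio is a knight, Yara is a knave, Aldo is a knight, Bob is a knight, Enzo is a knight, Soren is a knight, and Eva is a knight.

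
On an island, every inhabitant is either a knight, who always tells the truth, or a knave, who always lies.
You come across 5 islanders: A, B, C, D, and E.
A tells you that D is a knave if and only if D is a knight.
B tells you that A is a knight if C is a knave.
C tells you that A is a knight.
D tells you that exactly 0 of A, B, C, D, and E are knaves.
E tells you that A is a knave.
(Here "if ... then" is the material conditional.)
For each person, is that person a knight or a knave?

A is a knave, B is a knave, C is a knave, D is a knave, and E is a knight.

Suppose A is a knight. Then A's statement "D is a knave if and only if D is a knight" would have to be true. Checking the 16 ways to assign the others, none is consistent with every speaker.
(For instance, with B=knave, C=knave, D=knave, E=knight, A's claim "D is a knave if and only if D is a knight" comes out false where it would need to be true.)
So A must be a knave, making "D is a knave if and only if D is a knight" false. Taking A=knave, B=knave, C=knave, D=knave, E=knight, each remaining statement checks out:
  B (knave): "A is a knight if C is a knave" — false. ✓
  C (knave): "A is a knight" — false. ✓
  D (knave): "exactly 0 of A, B, C, D, and E are knaves" — false. ✓
  E (knight): "A is a knave" — true. ✓
This is the unique consistent assignment.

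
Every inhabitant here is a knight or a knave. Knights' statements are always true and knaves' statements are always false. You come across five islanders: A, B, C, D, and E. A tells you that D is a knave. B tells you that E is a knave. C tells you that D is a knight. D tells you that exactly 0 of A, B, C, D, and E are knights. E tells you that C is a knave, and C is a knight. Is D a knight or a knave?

D is a knave.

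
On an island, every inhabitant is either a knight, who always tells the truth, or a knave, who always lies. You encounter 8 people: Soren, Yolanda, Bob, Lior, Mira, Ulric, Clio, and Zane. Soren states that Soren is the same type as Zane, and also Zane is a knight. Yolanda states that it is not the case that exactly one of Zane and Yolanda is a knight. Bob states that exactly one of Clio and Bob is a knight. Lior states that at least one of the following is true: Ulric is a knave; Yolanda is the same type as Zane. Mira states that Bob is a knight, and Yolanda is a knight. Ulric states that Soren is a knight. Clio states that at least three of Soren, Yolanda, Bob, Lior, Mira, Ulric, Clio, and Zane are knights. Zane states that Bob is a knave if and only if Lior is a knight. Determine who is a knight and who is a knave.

Soren is a knave, Yolanda is a knave, Bob is a knave, Lior is a knight, Mira is a knave, Ulric is a knave, Clio is a knave, and Zane is a knight.

As a knave, Soren's statement "Soren is the same type as Zane, and also Zane is a knight" should be False; it is.
Yolanda (knave): "it is not the case that exactly one of Zane and Yolanda is a knight" — False. ✓
Bob is a knave; "exactly one of Clio and Bob is a knight" is False, as required.
Lior is a knight, so "at least one of the following is true: Ulric is a knave; Yolanda is the same type as Zane" must be True — and it is.
Since Mira is a knave, "Bob is a knight, and Yolanda is a knight" needs to be False, which holds.
Ulric is a knave, and the claim "Soren is a knight" is indeed False.
As a knave, Clio's statement "at least three of Soren, Yolanda, Bob, Lior, Mira, Ulric, Clio, and Zane are knights" should be False; it is.
Zane (knight): "Bob is a knave if and only if Lior is a knight" — True. ✓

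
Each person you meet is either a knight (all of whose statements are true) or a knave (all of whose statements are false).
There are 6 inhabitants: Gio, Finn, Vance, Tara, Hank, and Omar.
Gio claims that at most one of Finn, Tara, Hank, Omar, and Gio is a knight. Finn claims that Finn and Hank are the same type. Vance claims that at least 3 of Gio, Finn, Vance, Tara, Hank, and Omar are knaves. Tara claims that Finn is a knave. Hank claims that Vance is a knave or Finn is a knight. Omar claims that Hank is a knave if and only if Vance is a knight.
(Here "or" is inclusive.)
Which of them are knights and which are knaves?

Knights: Finn, Vance, and Hank. Knaves: Gio, Tara, and Omar.

As a knave, Gio's statement "at most one of Finn, Tara, Hank, Omar, and Gio is a knight" should be False; it is.
Finn is a knight, and the claim "Finn and Hank are the same type" is indeed True.
Vance is a knight; "at least 3 of Gio, Finn, Vance, Tara, Hank, and Omar are knaves" is True, as required.
Tara is a knave; "Finn is a knave" is False, as required.
Hank is a knight; "Vance is a knave or Finn is a knight" is True, as required.
Omar is a knave, and the claim "Hank is a knave if and only if Vance is a knight" is indeed False.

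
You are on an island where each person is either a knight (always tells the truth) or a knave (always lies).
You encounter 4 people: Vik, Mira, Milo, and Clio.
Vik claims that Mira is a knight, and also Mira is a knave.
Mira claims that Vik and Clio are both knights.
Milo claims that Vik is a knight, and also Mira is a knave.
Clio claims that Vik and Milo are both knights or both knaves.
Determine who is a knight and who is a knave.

Vik is a knave, Mira is a knave, Milo is a knave, and Clio is a knight.

Vik is a knave; "Mira is a knight, and also Mira is a knave" is False, as required.
Mira (knave): "Vik and Clio are both knights" — False. ✓
Milo is a knave, and the claim "Vik is a knight, and also Mira is a knave" is indeed False.
Clio is a knight; "Vik and Milo are both knights or both knaves" is True, as required.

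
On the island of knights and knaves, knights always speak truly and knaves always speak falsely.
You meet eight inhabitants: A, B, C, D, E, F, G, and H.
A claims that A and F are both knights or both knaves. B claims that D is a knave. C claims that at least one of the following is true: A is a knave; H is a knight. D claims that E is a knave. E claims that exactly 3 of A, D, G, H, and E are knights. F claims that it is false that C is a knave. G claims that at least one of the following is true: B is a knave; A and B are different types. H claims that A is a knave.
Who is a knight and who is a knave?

A is a knave, B is a knight, C is a knight, D is a knave, E is a knight, F is a knight, G is a knight, and H is a knight.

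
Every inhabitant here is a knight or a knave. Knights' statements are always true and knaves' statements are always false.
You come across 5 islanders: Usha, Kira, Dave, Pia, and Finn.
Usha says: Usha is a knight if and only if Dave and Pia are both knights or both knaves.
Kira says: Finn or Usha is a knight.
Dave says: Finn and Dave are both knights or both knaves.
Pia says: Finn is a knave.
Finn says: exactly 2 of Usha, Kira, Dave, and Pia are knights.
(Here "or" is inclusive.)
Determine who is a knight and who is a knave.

Usha is a knight, Kira is a knight, Dave is a knave, Pia is a knave, and Finn is a knight.

Usha is a knight, so "Usha is a knight if and only if Dave and Pia are both knights or both knaves" must be true — and it is.
Kira is a knight, so "Finn or Usha is a knight" must be true — and it is.
Dave is a knave; "Finn and Dave are both knights or both knaves" is false, as required.
Pia is a knave, so "Finn is a knave" must be false — and it is.
Since Finn is a knight, "exactly 2 of Usha, Kira, Dave, and Pia are knights" needs to be true, which holds.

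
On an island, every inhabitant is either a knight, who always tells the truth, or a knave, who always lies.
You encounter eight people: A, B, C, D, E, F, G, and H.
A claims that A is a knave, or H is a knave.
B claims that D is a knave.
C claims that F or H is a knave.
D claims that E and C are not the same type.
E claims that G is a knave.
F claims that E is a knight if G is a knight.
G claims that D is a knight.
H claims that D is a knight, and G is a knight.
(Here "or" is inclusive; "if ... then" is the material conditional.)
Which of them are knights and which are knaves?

A is a knight; "A is a knave, or H is a knave" is true, as required.
B (knight): "D is a knave" — true. ✓
C is a knight, so "F or H is a knave" must be true — and it is.
D is a knave, so "E and C are not the same type" must be false — and it is.
E (knight): "G is a knave" — true. ✓
F (knight): "E is a knight if G is a knight" — true. ✓
G (knave): "D is a knight" — false. ✓
H (knave): "D is a knight, and G is a knight" — false. ✓

Knights: A, B, C, E, and F. Knaves: D, G, and H.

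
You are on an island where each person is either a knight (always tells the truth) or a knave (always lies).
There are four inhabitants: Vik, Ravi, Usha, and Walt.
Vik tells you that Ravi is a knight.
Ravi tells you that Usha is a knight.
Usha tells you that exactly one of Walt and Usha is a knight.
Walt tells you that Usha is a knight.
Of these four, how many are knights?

The unique consistent assignment is Vik=knave, Ravi=knave, Usha=knave, Walt=knave.
That has 0 knights.

0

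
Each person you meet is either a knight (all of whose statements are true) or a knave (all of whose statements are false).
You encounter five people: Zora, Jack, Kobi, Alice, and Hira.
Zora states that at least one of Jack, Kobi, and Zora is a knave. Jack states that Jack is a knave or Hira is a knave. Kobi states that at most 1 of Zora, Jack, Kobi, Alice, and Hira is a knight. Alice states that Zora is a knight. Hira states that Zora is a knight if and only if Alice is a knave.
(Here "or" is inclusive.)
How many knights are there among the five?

3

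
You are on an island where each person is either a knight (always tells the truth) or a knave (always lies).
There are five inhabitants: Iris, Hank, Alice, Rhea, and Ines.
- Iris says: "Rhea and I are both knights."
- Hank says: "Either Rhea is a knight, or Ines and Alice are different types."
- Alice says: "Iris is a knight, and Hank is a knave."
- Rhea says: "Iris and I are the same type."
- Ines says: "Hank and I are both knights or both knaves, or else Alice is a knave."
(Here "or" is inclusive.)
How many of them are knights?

4

The unique consistent assignment is Iris=knight, Hank=knight, Alice=knave, Rhea=knight, Ines=knight.
That has 4 knights.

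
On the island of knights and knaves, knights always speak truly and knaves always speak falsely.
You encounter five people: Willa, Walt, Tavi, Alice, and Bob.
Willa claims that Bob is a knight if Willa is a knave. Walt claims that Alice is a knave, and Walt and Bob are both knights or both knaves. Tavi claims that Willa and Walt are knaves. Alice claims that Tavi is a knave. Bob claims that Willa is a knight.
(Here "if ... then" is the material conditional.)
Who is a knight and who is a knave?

Willa is a knight, Walt is a knave, Tavi is a knave, Alice is a knight, and Bob is a knight.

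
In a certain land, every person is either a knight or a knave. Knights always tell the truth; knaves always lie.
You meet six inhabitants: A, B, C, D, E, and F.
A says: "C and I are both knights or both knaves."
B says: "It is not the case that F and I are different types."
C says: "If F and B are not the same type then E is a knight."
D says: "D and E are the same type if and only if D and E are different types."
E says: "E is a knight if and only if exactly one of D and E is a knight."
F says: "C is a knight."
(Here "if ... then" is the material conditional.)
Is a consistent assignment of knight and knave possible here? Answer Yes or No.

One consistent assignment: A=knight, B=knight, C=knight, D=knave, E=knight, F=knight.

Yes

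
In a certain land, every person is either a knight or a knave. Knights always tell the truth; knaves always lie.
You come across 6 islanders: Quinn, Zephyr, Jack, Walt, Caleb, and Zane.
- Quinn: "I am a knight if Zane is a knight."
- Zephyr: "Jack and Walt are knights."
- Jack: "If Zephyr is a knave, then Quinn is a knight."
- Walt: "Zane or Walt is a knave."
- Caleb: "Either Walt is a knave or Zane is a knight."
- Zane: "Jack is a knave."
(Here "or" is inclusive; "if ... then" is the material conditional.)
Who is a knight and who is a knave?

Quinn is a knight, Zephyr is a knight, Jack is a knight, Walt is a knight, Caleb is a knave, and Zane is a knave.

Quinn is a knight, and the claim "I am a knight if Zane is a knight" is indeed True.
Zephyr (knight): "Jack and Walt are knights" — True. ✓
Jack is a knight, so "if Zephyr is a knave, then Quinn is a knight" must be True — and it is.
Since Walt is a knight, "Zane or Walt is a knave" needs to be True, which holds.
Caleb (knave): "either Walt is a knave or Zane is a knight" — false. ✓
Zane is a knave; "Jack is a knave" is false, as required.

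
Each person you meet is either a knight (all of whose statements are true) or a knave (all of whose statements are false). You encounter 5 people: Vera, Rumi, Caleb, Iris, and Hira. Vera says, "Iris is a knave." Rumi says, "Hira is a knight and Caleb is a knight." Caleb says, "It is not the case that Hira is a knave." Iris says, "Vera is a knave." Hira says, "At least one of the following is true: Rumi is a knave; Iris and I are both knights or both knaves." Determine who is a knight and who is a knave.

Knights: Rumi, Caleb, Iris, and Hira. Knaves: Vera.

Suppose Vera is a knight. Then Vera's statement "Iris is a knave" would have to be true. Checking the 16 ways to assign the others, none is consistent with every speaker.
(For instance, with Rumi=knight, Caleb=knight, Iris=knight, Hira=knight, Vera's claim "Iris is a knave" comes out false where it would need to be true.)
So Vera must be a knave, making "Iris is a knave" false. Taking Vera=knave, Rumi=knight, Caleb=knight, Iris=knight, Hira=knight, each remaining statement checks out:
  Rumi (knight): "Hira is a knight and Caleb is a knight" — true. ✓
  Caleb (knight): "it is not the case that Hira is a knave" — true. ✓
  Iris (knight): "Vera is a knave" — true. ✓
  Hira (knight): "at least one of the following is true: Rumi is a knave; Iris and I are both knights or both knaves" — true. ✓
This is the unique consistent assignment.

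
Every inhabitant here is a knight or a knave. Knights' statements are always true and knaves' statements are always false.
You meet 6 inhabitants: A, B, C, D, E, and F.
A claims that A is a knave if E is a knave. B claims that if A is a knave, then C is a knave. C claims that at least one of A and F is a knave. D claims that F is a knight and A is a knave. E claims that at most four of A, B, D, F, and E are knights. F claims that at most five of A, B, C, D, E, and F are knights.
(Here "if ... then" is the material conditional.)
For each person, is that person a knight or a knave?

A is a knight, B is a knight, C is a knave, D is a knave, E is a knight, and F is a knight.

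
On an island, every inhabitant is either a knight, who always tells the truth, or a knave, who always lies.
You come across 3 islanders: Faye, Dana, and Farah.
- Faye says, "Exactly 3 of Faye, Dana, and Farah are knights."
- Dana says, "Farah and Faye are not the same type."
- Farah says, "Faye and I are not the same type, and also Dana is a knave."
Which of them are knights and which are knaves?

Knights: none. Knaves: Faye, Dana, and Farah.

Suppose Faye is a knight. Then Faye's statement "exactly 3 of Faye, Dana, and Farah are knights" would have to be true. Checking the 4 ways to assign the others, none is consistent with every speaker.
(For instance, with Dana=knave, Farah=knave, Faye's claim "exactly 3 of Faye, Dana, and Farah are knights" comes out false where it would need to be true.)
So Faye must be a knave, making "exactly 3 of Faye, Dana, and Farah are knights" false. Taking Faye=knave, Dana=knave, Farah=knave, each remaining statement checks out:
  Dana (knave): "Farah and Faye are not the same type" — false. ✓
  Farah (knave): "Faye and I are not the same type, and also Dana is a knave" — false. ✓
This is the unique consistent assignment.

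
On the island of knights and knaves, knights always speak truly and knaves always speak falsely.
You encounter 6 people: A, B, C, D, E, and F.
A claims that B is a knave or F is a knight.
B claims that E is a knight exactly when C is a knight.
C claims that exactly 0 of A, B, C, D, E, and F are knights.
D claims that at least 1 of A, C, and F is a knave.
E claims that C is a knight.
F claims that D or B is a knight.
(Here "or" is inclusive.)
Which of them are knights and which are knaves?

A is a knight; "B is a knave or F is a knight" is True, as required.
B is a knight; "E is a knight exactly when C is a knight" is True, as required.
C is a knave, so "exactly 0 of A, B, C, D, E, and F are knights" must be false — and it is.
D is a knight; "at least 1 of A, C, and F is a knave" is True, as required.
E is a knave, and the claim "C is a knight" is indeed false.
As a knight, F's statement "D or B is a knight" should be True; it is.

A is a knight, B is a knight, C is a knave, D is a knight, E is a knave, and F is a knight.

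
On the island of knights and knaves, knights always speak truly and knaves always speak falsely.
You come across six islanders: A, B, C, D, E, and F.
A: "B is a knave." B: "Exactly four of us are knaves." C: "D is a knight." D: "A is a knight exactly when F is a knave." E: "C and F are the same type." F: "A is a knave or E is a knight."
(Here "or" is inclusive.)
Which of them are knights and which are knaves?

A is a knight, B is a knave, C is a knight, D is a knight, E is a knave, and F is a knave.

A is a knight, and the claim "B is a knave" is indeed True.
As a knave, B's statement "exactly four of us are knaves" should be false; it is.
C is a knight, so "D is a knight" must be True — and it is.
D is a knight, so "A is a knight exactly when F is a knave" must be True — and it is.
E is a knave; "C and F are the same type" is false, as required.
F is a knave, and the claim "A is a knave or E is a knight" is indeed false.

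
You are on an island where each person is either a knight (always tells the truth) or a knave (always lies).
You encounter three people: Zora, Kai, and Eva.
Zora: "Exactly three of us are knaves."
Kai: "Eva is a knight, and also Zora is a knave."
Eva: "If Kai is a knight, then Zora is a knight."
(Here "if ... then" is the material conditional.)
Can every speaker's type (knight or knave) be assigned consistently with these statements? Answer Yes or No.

Checking all 8 assignments, each has at least one speaker whose statement's truth value contradicts their type.

No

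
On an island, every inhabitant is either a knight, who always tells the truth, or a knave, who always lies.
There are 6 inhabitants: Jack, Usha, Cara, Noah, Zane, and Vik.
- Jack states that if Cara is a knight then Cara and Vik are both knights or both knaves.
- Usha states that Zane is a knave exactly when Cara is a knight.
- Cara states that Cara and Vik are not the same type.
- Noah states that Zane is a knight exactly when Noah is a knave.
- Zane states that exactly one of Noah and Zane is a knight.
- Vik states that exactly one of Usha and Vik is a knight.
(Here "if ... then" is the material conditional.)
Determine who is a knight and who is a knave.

Jack is a knight, so "if Cara is a knight then Cara and Vik are both knights or both knaves" must be True — and it is.
Since Usha is a knave, "Zane is a knave exactly when Cara is a knight" needs to be False, which holds.
Since Cara is a knave, "Cara and Vik are not the same type" needs to be False, which holds.
Noah is a knave, and the claim "Zane is a knight exactly when Noah is a knave" is indeed False.
Zane is a knave, and the claim "exactly one of Noah and Zane is a knight" is indeed False.
As a knave, Vik's statement "exactly one of Usha and Vik is a knight" should be False; it is.

Jack is a knight, Usha is a knave, Cara is a knave, Noah is a knave, Zane is a knave, and Vik is a knave.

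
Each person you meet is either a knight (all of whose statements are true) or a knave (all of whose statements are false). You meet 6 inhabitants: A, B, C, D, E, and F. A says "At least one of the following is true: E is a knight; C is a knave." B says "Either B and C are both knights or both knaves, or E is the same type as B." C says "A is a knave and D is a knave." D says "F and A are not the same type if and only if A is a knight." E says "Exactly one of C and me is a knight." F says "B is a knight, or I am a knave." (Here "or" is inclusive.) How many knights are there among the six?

The unique consistent assignment is A=knight, B=knight, C=knave, D=knave, E=knight, F=knight.
That has 4 knights.

4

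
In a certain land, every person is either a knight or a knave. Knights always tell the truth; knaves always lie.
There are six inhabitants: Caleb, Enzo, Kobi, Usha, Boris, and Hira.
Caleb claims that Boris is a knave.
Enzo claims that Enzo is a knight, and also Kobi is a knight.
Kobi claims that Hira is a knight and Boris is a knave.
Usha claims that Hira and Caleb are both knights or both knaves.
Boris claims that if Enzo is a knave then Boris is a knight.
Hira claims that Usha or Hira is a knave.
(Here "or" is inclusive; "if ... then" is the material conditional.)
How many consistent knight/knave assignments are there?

1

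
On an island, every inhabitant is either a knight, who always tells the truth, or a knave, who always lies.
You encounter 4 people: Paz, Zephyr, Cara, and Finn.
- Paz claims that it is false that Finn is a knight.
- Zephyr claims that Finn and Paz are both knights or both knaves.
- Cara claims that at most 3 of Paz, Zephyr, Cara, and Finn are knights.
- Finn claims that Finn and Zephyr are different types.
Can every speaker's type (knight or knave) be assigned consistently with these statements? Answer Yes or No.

One consistent assignment: Paz=knight, Zephyr=knave, Cara=knight, Finn=knave.

Yes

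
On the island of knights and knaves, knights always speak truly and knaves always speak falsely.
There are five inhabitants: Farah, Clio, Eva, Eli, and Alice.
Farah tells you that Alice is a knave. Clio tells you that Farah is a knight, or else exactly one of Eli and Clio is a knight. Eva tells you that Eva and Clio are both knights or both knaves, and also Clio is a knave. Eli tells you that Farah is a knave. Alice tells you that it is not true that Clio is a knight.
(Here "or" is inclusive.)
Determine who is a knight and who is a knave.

Farah is a knight; "Alice is a knave" is True, as required.
Clio is a knight; "Farah is a knight, or else exactly one of Eli and Clio is a knight" is True, as required.
Since Eva is a knave, "Eva and Clio are both knights or both knaves, and also Clio is a knave" needs to be False, which holds.
As a knave, Eli's statement "Farah is a knave" should be False; it is.
As a knave, Alice's statement "it is not true that Clio is a knight" should be False; it is.

Farah is a knight, Clio is a knight, Eva is a knave, Eli is a knave, and Alice is a knave.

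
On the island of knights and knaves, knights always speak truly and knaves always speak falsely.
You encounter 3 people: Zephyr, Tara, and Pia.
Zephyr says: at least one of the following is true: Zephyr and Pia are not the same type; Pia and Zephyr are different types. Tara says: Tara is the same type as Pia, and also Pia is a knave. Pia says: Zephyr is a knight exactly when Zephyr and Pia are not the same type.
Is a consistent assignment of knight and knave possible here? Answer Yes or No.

No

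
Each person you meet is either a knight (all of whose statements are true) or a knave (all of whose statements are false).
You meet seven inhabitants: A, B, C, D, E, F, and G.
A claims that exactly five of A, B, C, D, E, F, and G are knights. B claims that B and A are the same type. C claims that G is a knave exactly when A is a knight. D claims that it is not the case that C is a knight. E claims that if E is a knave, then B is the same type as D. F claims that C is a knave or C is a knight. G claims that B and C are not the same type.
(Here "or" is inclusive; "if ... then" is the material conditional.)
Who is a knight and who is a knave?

A is a knight, B is a knight, C is a knight, D is a knave, E is a knight, F is a knight, and G is a knave.

A is a knight, so "exactly five of A, B, C, D, E, F, and G are knights" must be True — and it is.
Since B is a knight, "B and A are the same type" needs to be True, which holds.
Since C is a knight, "G is a knave exactly when A is a knight" needs to be True, which holds.
Since D is a knave, "it is not the case that C is a knight" needs to be false, which holds.
As a knight, E's statement "if E is a knave, then B is the same type as D" should be True; it is.
F is a knight, and the claim "C is a knave or C is a knight" is indeed True.
G is a knave; "B and C are not the same type" is false, as required.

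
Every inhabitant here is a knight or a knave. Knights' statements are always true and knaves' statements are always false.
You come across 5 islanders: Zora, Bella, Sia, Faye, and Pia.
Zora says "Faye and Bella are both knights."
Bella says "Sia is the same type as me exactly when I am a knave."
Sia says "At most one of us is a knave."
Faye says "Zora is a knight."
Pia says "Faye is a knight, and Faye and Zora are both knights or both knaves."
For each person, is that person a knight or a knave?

Zora is a knave, Bella is a knight, Sia is a knave, Faye is a knave, and Pia is a knave.

Since Zora is a knave, "Faye and Bella are both knights" needs to be false, which holds.
Bella is a knight, so "Sia is the same type as me exactly when I am a knave" must be True — and it is.
Sia (knave): "at most one of us is a knave" — false. ✓
Since Faye is a knave, "Zora is a knight" needs to be false, which holds.
Pia is a knave; "Faye is a knight, and Faye and Zora are both knights or both knaves" is false, as required.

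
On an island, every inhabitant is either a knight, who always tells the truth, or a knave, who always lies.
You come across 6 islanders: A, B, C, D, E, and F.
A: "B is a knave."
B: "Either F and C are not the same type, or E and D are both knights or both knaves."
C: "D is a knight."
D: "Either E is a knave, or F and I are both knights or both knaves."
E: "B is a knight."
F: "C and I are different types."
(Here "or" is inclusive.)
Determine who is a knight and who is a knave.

A is a knave, B is a knight, C is a knave, D is a knave, E is a knight, and F is a knight.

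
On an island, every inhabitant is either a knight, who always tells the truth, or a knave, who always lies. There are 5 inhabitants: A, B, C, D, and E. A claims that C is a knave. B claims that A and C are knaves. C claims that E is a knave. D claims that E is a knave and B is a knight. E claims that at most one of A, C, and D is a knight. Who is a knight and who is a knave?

A is a knight, B is a knave, C is a knave, D is a knave, and E is a knight.

As a knight, A's statement "C is a knave" should be True; it is.
B is a knave, so "A and C are knaves" must be False — and it is.
As a knave, C's statement "E is a knave" should be False; it is.
D is a knave, and the claim "E is a knave and B is a knight" is indeed False.
E is a knight; "at most one of A, C, and D is a knight" is True, as required.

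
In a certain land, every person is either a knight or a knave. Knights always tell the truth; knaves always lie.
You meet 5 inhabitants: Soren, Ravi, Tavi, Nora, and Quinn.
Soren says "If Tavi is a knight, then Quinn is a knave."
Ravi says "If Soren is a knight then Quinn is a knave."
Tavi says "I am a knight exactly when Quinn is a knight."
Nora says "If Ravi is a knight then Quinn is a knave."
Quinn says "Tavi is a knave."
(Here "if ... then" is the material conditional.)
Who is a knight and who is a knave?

Soren is a knight, Ravi is a knave, Tavi is a knave, Nora is a knight, and Quinn is a knight.

Soren (knight): "if Tavi is a knight, then Quinn is a knave" — True. ✓
Ravi is a knave, so "if Soren is a knight then Quinn is a knave" must be false — and it is.
As a knave, Tavi's statement "I am a knight exactly when Quinn is a knight" should be false; it is.
Nora is a knight; "if Ravi is a knight then Quinn is a knave" is True, as required.
As a knight, Quinn's statement "Tavi is a knave" should be True; it is.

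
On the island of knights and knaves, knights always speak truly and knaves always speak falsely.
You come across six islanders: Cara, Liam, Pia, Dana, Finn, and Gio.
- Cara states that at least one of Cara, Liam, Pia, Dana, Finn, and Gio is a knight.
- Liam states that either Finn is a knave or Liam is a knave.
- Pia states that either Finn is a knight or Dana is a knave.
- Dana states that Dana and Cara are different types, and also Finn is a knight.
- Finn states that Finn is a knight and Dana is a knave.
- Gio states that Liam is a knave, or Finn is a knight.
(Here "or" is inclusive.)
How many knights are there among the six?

The unique consistent assignment is Cara=knight, Liam=knight, Pia=knight, Dana=knave, Finn=knave, Gio=knave.
That has 3 knights.

3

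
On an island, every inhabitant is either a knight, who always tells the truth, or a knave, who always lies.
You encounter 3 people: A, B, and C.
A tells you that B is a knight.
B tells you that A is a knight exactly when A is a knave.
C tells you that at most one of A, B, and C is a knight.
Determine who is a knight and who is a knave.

A is a knave, B is a knave, and C is a knight.

A (knave): "B is a knight" — False. ✓
B (knave): "A is a knight exactly when A is a knave" — False. ✓
C is a knight, and the claim "at most one of A, B, and C is a knight" is indeed True.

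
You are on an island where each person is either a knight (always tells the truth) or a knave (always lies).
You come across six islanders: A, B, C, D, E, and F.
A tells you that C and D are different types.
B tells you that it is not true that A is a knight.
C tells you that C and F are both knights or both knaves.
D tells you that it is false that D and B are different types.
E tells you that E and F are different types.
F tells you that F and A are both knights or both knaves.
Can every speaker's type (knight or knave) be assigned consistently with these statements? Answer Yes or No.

Checking all 64 assignments, each has at least one speaker whose statement's truth value contradicts their type.

No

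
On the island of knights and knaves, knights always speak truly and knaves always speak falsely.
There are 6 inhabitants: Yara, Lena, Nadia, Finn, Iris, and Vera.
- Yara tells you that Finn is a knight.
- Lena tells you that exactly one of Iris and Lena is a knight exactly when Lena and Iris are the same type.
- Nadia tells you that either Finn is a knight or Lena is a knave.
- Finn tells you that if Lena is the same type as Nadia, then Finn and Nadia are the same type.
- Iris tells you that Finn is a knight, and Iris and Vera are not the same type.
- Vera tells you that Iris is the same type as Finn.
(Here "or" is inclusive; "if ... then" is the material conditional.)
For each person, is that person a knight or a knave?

Yara is a knight, Lena is a knave, Nadia is a knight, Finn is a knight, Iris is a knave, and Vera is a knave.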